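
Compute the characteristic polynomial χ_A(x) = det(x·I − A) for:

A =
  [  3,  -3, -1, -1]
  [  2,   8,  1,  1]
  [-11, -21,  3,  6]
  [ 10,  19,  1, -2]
x^4 - 12*x^3 + 30*x^2 + 100*x - 375

Expanding det(x·I − A) (e.g. by cofactor expansion or by noting that A is similar to its Jordan form J, which has the same characteristic polynomial as A) gives
  χ_A(x) = x^4 - 12*x^3 + 30*x^2 + 100*x - 375
which factors as (x - 5)^3*(x + 3). The eigenvalues (with algebraic multiplicities) are λ = -3 with multiplicity 1, λ = 5 with multiplicity 3.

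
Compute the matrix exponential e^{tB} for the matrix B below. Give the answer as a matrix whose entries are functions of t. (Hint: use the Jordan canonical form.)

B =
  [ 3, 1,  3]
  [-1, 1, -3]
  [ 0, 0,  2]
e^{tB} =
  [t*exp(2*t) + exp(2*t), t*exp(2*t), 3*t*exp(2*t)]
  [-t*exp(2*t), -t*exp(2*t) + exp(2*t), -3*t*exp(2*t)]
  [0, 0, exp(2*t)]

Strategy: write B = P · J · P⁻¹ where J is a Jordan canonical form, so e^{tB} = P · e^{tJ} · P⁻¹, and e^{tJ} can be computed block-by-block.

B has Jordan form
J =
  [2, 1, 0]
  [0, 2, 0]
  [0, 0, 2]
(up to reordering of blocks).

Per-block formulas:
  For a 2×2 Jordan block J_2(2): exp(t · J_2(2)) = e^(2t)·(I + t·N), where N is the 2×2 nilpotent shift.
  For a 1×1 block at λ = 2: exp(t · [2]) = [e^(2t)].

After assembling e^{tJ} and conjugating by P, we get:

e^{tB} =
  [t*exp(2*t) + exp(2*t), t*exp(2*t), 3*t*exp(2*t)]
  [-t*exp(2*t), -t*exp(2*t) + exp(2*t), -3*t*exp(2*t)]
  [0, 0, exp(2*t)]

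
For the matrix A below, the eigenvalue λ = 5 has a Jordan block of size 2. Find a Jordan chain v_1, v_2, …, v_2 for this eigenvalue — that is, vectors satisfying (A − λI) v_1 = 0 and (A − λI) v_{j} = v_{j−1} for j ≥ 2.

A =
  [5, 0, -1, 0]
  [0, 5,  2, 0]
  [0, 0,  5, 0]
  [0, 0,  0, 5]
A Jordan chain for λ = 5 of length 2:
v_1 = (-1, 2, 0, 0)ᵀ
v_2 = (0, 0, 1, 0)ᵀ

Let N = A − (5)·I. We want v_2 with N^2 v_2 = 0 but N^1 v_2 ≠ 0; then v_{j-1} := N · v_j for j = 2, …, 2.

Pick v_2 = (0, 0, 1, 0)ᵀ.
Then v_1 = N · v_2 = (-1, 2, 0, 0)ᵀ.

Sanity check: (A − (5)·I) v_1 = (0, 0, 0, 0)ᵀ = 0. ✓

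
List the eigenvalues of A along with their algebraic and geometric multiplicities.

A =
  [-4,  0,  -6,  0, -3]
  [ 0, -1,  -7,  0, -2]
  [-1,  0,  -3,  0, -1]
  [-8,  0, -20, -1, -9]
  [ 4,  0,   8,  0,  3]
λ = -2: alg = 1, geom = 1; λ = -1: alg = 4, geom = 2

Step 1 — factor the characteristic polynomial to read off the algebraic multiplicities:
  χ_A(x) = (x + 1)^4*(x + 2)

Step 2 — compute geometric multiplicities via the rank-nullity identity g(λ) = n − rank(A − λI):
  rank(A − (-2)·I) = 4, so dim ker(A − (-2)·I) = n − 4 = 1
  rank(A − (-1)·I) = 3, so dim ker(A − (-1)·I) = n − 3 = 2

Summary:
  λ = -2: algebraic multiplicity = 1, geometric multiplicity = 1
  λ = -1: algebraic multiplicity = 4, geometric multiplicity = 2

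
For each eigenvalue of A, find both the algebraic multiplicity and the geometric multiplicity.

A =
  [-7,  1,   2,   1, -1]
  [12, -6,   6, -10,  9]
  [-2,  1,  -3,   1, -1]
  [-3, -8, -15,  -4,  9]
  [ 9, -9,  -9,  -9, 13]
λ = -5: alg = 3, geom = 2; λ = 4: alg = 2, geom = 1

Step 1 — factor the characteristic polynomial to read off the algebraic multiplicities:
  χ_A(x) = (x - 4)^2*(x + 5)^3

Step 2 — compute geometric multiplicities via the rank-nullity identity g(λ) = n − rank(A − λI):
  rank(A − (-5)·I) = 3, so dim ker(A − (-5)·I) = n − 3 = 2
  rank(A − (4)·I) = 4, so dim ker(A − (4)·I) = n − 4 = 1

Summary:
  λ = -5: algebraic multiplicity = 3, geometric multiplicity = 2
  λ = 4: algebraic multiplicity = 2, geometric multiplicity = 1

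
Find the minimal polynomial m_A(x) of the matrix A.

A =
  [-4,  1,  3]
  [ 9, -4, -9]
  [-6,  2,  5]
x^2 + 2*x + 1

The characteristic polynomial is χ_A(x) = (x + 1)^3, so the eigenvalues are known. The minimal polynomial is
  m_A(x) = Π_λ (x − λ)^{k_λ}
where k_λ is the size of the *largest* Jordan block for λ (equivalently, the smallest k with (A − λI)^k v = 0 for every generalised eigenvector v of λ).

  λ = -1: largest Jordan block has size 2, contributing (x + 1)^2

So m_A(x) = (x + 1)^2 = x^2 + 2*x + 1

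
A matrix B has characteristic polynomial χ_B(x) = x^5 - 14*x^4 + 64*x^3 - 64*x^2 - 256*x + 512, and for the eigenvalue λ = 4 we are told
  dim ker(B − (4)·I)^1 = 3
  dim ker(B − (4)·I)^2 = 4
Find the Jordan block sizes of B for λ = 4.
Block sizes for λ = 4: [2, 1, 1]

From the dimensions of kernels of powers, the number of Jordan blocks of size at least j is d_j − d_{j−1} where d_j = dim ker(N^j) (with d_0 = 0). Computing the differences gives [3, 1].
The number of blocks of size exactly k is (#blocks of size ≥ k) − (#blocks of size ≥ k + 1), so the partition is: 2 block(s) of size 1, 1 block(s) of size 2.
In nonincreasing order the block sizes are [2, 1, 1].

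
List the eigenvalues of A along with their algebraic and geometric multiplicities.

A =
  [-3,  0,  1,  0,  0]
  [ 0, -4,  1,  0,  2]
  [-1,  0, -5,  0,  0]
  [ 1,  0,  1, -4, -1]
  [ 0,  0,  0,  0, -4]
λ = -4: alg = 5, geom = 2

Step 1 — factor the characteristic polynomial to read off the algebraic multiplicities:
  χ_A(x) = (x + 4)^5

Step 2 — compute geometric multiplicities via the rank-nullity identity g(λ) = n − rank(A − λI):
  rank(A − (-4)·I) = 3, so dim ker(A − (-4)·I) = n − 3 = 2

Summary:
  λ = -4: algebraic multiplicity = 5, geometric multiplicity = 2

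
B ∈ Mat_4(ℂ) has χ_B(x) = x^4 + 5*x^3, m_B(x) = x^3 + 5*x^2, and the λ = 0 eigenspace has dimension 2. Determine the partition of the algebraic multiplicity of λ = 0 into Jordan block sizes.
Block sizes for λ = 0: [2, 1]

Step 1 — from the characteristic polynomial, algebraic multiplicity of λ = 0 is 3. From dim ker(B − (0)·I) = 2, there are exactly 2 Jordan blocks for λ = 0.
Step 2 — from the minimal polynomial, the factor (x − 0)^2 tells us the largest block for λ = 0 has size 2.
Step 3 — with total size 3, 2 blocks, and largest block 2, the block sizes (in nonincreasing order) are [2, 1].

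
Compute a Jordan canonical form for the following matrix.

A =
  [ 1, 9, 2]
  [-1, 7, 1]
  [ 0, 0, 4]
J_3(4)

The characteristic polynomial is
  det(x·I − A) = x^3 - 12*x^2 + 48*x - 64 = (x - 4)^3

Eigenvalues and multiplicities (the geometric multiplicity of λ is n − rank(A − λI), which equals the number of Jordan blocks for λ):
  λ = 4: algebraic multiplicity = 3, geometric multiplicity = 1

Determining the block sizes for each eigenvalue:
  λ = 4: one block (gm = 1), so the single block has size am = 3 → block sizes [3]

Assembling the blocks gives a Jordan form
J =
  [4, 1, 0]
  [0, 4, 1]
  [0, 0, 4]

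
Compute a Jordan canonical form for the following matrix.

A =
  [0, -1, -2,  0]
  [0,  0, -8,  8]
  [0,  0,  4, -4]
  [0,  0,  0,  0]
J_2(0) ⊕ J_1(0) ⊕ J_1(4)

The characteristic polynomial is
  det(x·I − A) = x^4 - 4*x^3 = x^3*(x - 4)

Eigenvalues and multiplicities (the geometric multiplicity of λ is n − rank(A − λI), which equals the number of Jordan blocks for λ):
  λ = 0: algebraic multiplicity = 3, geometric multiplicity = 2
  λ = 4: algebraic multiplicity = 1, geometric multiplicity = 1

Determining the block sizes for each eigenvalue:
  λ = 0: 2 blocks summing to 3 forces exactly one block of size 2 and the rest size 1 → block sizes [2, 1]
  λ = 4: one block (gm = 1), so the single block has size am = 1 → block sizes [1]

Assembling the blocks gives a Jordan form
J =
  [0, 1, 0, 0]
  [0, 0, 0, 0]
  [0, 0, 0, 0]
  [0, 0, 0, 4]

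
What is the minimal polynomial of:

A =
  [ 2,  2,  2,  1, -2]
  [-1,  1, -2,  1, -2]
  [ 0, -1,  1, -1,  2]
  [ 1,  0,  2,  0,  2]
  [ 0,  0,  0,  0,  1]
x^2 - 2*x + 1

The characteristic polynomial is χ_A(x) = (x - 1)^5, so the eigenvalues are known. The minimal polynomial is
  m_A(x) = Π_λ (x − λ)^{k_λ}
where k_λ is the size of the *largest* Jordan block for λ (equivalently, the smallest k with (A − λI)^k v = 0 for every generalised eigenvector v of λ).

  λ = 1: largest Jordan block has size 2, contributing (x − 1)^2

So m_A(x) = (x - 1)^2 = x^2 - 2*x + 1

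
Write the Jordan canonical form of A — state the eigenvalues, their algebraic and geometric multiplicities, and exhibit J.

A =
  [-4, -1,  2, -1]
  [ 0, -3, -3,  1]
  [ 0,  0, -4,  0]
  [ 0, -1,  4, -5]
J_3(-4) ⊕ J_1(-4)

The characteristic polynomial is
  det(x·I − A) = x^4 + 16*x^3 + 96*x^2 + 256*x + 256 = (x + 4)^4

Eigenvalues and multiplicities (the geometric multiplicity of λ is n − rank(A − λI), which equals the number of Jordan blocks for λ):
  λ = -4: algebraic multiplicity = 4, geometric multiplicity = 2

Determining the block sizes for each eigenvalue:
  λ = -4: with am = 4 and gm = 2, the partition is not yet determined (e.g. several partitions of 4 into 2 parts exist). Let N = A − (-4)·I. Computing rank(N^1) = 2, rank(N^2) = 1, rank(N^3) = 0; the number of blocks of size ≥ j is rank(N^{j−1}) − rank(N^j), giving [2, 1, 1]. So we have 1 block(s) of size 3, 1 block(s) of size 1 → block sizes [3, 1]

Assembling the blocks gives a Jordan form
J =
  [-4,  1,  0,  0]
  [ 0, -4,  1,  0]
  [ 0,  0, -4,  0]
  [ 0,  0,  0, -4]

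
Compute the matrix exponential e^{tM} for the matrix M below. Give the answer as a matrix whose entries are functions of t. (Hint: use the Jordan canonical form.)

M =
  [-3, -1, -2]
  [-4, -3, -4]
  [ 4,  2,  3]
e^{tM} =
  [-2*t*exp(-t) + exp(-t), -t*exp(-t), -2*t*exp(-t)]
  [-4*t*exp(-t), -2*t*exp(-t) + exp(-t), -4*t*exp(-t)]
  [4*t*exp(-t), 2*t*exp(-t), 4*t*exp(-t) + exp(-t)]

Strategy: write M = P · J · P⁻¹ where J is a Jordan canonical form, so e^{tM} = P · e^{tJ} · P⁻¹, and e^{tJ} can be computed block-by-block.

M has Jordan form
J =
  [-1,  1,  0]
  [ 0, -1,  0]
  [ 0,  0, -1]
(up to reordering of blocks).

Per-block formulas:
  For a 2×2 Jordan block J_2(-1): exp(t · J_2(-1)) = e^(-1t)·(I + t·N), where N is the 2×2 nilpotent shift.
  For a 1×1 block at λ = -1: exp(t · [-1]) = [e^(-1t)].

After assembling e^{tJ} and conjugating by P, we get:

e^{tM} =
  [-2*t*exp(-t) + exp(-t), -t*exp(-t), -2*t*exp(-t)]
  [-4*t*exp(-t), -2*t*exp(-t) + exp(-t), -4*t*exp(-t)]
  [4*t*exp(-t), 2*t*exp(-t), 4*t*exp(-t) + exp(-t)]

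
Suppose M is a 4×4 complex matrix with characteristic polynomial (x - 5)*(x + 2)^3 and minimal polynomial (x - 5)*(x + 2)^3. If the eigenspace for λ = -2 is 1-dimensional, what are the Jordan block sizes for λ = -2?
Block sizes for λ = -2: [3]

Step 1 — from the characteristic polynomial, algebraic multiplicity of λ = -2 is 3. From dim ker(M − (-2)·I) = 1, there are exactly 1 Jordan blocks for λ = -2.
Step 2 — from the minimal polynomial, the factor (x + 2)^3 tells us the largest block for λ = -2 has size 3.
Step 3 — with total size 3, 1 blocks, and largest block 3, the block sizes (in nonincreasing order) are [3].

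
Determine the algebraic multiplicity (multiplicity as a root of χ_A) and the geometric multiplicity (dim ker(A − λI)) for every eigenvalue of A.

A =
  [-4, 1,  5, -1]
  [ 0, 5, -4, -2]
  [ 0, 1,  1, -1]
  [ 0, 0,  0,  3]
λ = -4: alg = 1, geom = 1; λ = 3: alg = 3, geom = 2

Step 1 — factor the characteristic polynomial to read off the algebraic multiplicities:
  χ_A(x) = (x - 3)^3*(x + 4)

Step 2 — compute geometric multiplicities via the rank-nullity identity g(λ) = n − rank(A − λI):
  rank(A − (-4)·I) = 3, so dim ker(A − (-4)·I) = n − 3 = 1
  rank(A − (3)·I) = 2, so dim ker(A − (3)·I) = n − 2 = 2

Summary:
  λ = -4: algebraic multiplicity = 1, geometric multiplicity = 1
  λ = 3: algebraic multiplicity = 3, geometric multiplicity = 2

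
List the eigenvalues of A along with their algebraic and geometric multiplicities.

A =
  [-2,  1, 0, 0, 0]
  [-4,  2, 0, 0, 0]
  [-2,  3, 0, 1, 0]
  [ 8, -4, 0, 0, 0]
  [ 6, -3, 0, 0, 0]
λ = 0: alg = 5, geom = 3

Step 1 — factor the characteristic polynomial to read off the algebraic multiplicities:
  χ_A(x) = x^5

Step 2 — compute geometric multiplicities via the rank-nullity identity g(λ) = n − rank(A − λI):
  rank(A − (0)·I) = 2, so dim ker(A − (0)·I) = n − 2 = 3

Summary:
  λ = 0: algebraic multiplicity = 5, geometric multiplicity = 3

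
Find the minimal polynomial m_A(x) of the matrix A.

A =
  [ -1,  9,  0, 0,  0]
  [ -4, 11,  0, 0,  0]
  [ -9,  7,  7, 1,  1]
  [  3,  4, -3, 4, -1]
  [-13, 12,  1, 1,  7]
x^5 - 28*x^4 + 313*x^3 - 1746*x^2 + 4860*x - 5400

The characteristic polynomial is χ_A(x) = (x - 6)^3*(x - 5)^2, so the eigenvalues are known. The minimal polynomial is
  m_A(x) = Π_λ (x − λ)^{k_λ}
where k_λ is the size of the *largest* Jordan block for λ (equivalently, the smallest k with (A − λI)^k v = 0 for every generalised eigenvector v of λ).

  λ = 5: largest Jordan block has size 2, contributing (x − 5)^2
  λ = 6: largest Jordan block has size 3, contributing (x − 6)^3

So m_A(x) = (x - 6)^3*(x - 5)^2 = x^5 - 28*x^4 + 313*x^3 - 1746*x^2 + 4860*x - 5400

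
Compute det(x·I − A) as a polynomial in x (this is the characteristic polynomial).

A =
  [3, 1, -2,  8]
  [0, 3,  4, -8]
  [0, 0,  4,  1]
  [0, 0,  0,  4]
x^4 - 14*x^3 + 73*x^2 - 168*x + 144

Expanding det(x·I − A) (e.g. by cofactor expansion or by noting that A is similar to its Jordan form J, which has the same characteristic polynomial as A) gives
  χ_A(x) = x^4 - 14*x^3 + 73*x^2 - 168*x + 144
which factors as (x - 4)^2*(x - 3)^2. The eigenvalues (with algebraic multiplicities) are λ = 3 with multiplicity 2, λ = 4 with multiplicity 2.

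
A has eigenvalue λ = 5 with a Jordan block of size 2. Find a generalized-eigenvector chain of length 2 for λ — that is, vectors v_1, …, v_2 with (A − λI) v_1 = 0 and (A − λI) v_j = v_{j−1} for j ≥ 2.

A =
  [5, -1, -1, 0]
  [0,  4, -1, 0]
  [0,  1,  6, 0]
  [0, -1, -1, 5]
A Jordan chain for λ = 5 of length 2:
v_1 = (-1, -1, 1, -1)ᵀ
v_2 = (0, 1, 0, 0)ᵀ

Let N = A − (5)·I. We want v_2 with N^2 v_2 = 0 but N^1 v_2 ≠ 0; then v_{j-1} := N · v_j for j = 2, …, 2.

Pick v_2 = (0, 1, 0, 0)ᵀ.
Then v_1 = N · v_2 = (-1, -1, 1, -1)ᵀ.

Sanity check: (A − (5)·I) v_1 = (0, 0, 0, 0)ᵀ = 0. ✓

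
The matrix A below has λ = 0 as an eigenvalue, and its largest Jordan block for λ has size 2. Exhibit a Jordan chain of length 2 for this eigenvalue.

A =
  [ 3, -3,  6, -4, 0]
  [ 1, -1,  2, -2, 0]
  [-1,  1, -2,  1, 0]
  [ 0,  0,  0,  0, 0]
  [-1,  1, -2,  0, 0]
A Jordan chain for λ = 0 of length 2:
v_1 = (3, 1, -1, 0, -1)ᵀ
v_2 = (1, 0, 0, 0, 0)ᵀ

Let N = A − (0)·I. We want v_2 with N^2 v_2 = 0 but N^1 v_2 ≠ 0; then v_{j-1} := N · v_j for j = 2, …, 2.

Pick v_2 = (1, 0, 0, 0, 0)ᵀ.
Then v_1 = N · v_2 = (3, 1, -1, 0, -1)ᵀ.

Sanity check: (A − (0)·I) v_1 = (0, 0, 0, 0, 0)ᵀ = 0. ✓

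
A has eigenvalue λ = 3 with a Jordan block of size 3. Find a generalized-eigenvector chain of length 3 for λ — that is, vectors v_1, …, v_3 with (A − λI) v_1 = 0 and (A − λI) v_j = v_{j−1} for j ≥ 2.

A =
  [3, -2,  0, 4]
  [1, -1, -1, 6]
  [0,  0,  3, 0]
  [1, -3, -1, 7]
A Jordan chain for λ = 3 of length 3:
v_1 = (2, 2, 0, 1)ᵀ
v_2 = (0, 1, 0, 1)ᵀ
v_3 = (1, 0, 0, 0)ᵀ

Let N = A − (3)·I. We want v_3 with N^3 v_3 = 0 but N^2 v_3 ≠ 0; then v_{j-1} := N · v_j for j = 3, …, 2.

Pick v_3 = (1, 0, 0, 0)ᵀ.
Then v_2 = N · v_3 = (0, 1, 0, 1)ᵀ.
Then v_1 = N · v_2 = (2, 2, 0, 1)ᵀ.

Sanity check: (A − (3)·I) v_1 = (0, 0, 0, 0)ᵀ = 0. ✓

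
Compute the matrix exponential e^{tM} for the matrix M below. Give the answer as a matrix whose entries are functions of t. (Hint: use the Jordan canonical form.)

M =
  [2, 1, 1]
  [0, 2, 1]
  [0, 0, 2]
e^{tM} =
  [exp(2*t), t*exp(2*t), t^2*exp(2*t)/2 + t*exp(2*t)]
  [0, exp(2*t), t*exp(2*t)]
  [0, 0, exp(2*t)]

Strategy: write M = P · J · P⁻¹ where J is a Jordan canonical form, so e^{tM} = P · e^{tJ} · P⁻¹, and e^{tJ} can be computed block-by-block.

M has Jordan form
J =
  [2, 1, 0]
  [0, 2, 1]
  [0, 0, 2]
(up to reordering of blocks).

Per-block formulas:
  For a 3×3 Jordan block J_3(2): exp(t · J_3(2)) = e^(2t)·(I + t·N + (t^2/2)·N^2), where N is the 3×3 nilpotent shift.

After assembling e^{tJ} and conjugating by P, we get:

e^{tM} =
  [exp(2*t), t*exp(2*t), t^2*exp(2*t)/2 + t*exp(2*t)]
  [0, exp(2*t), t*exp(2*t)]
  [0, 0, exp(2*t)]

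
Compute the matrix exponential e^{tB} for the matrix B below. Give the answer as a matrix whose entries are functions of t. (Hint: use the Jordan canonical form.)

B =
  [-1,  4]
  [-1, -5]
e^{tB} =
  [2*t*exp(-3*t) + exp(-3*t), 4*t*exp(-3*t)]
  [-t*exp(-3*t), -2*t*exp(-3*t) + exp(-3*t)]

Strategy: write B = P · J · P⁻¹ where J is a Jordan canonical form, so e^{tB} = P · e^{tJ} · P⁻¹, and e^{tJ} can be computed block-by-block.

B has Jordan form
J =
  [-3,  1]
  [ 0, -3]
(up to reordering of blocks).

Per-block formulas:
  For a 2×2 Jordan block J_2(-3): exp(t · J_2(-3)) = e^(-3t)·(I + t·N), where N is the 2×2 nilpotent shift.

After assembling e^{tJ} and conjugating by P, we get:

e^{tB} =
  [2*t*exp(-3*t) + exp(-3*t), 4*t*exp(-3*t)]
  [-t*exp(-3*t), -2*t*exp(-3*t) + exp(-3*t)]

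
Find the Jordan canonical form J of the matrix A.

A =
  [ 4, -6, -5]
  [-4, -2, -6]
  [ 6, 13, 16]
J_3(6)

The characteristic polynomial is
  det(x·I − A) = x^3 - 18*x^2 + 108*x - 216 = (x - 6)^3

Eigenvalues and multiplicities (the geometric multiplicity of λ is n − rank(A − λI), which equals the number of Jordan blocks for λ):
  λ = 6: algebraic multiplicity = 3, geometric multiplicity = 1

Determining the block sizes for each eigenvalue:
  λ = 6: one block (gm = 1), so the single block has size am = 3 → block sizes [3]

Assembling the blocks gives a Jordan form
J =
  [6, 1, 0]
  [0, 6, 1]
  [0, 0, 6]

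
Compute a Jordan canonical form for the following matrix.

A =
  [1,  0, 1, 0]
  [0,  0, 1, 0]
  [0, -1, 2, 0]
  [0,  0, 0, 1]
J_3(1) ⊕ J_1(1)

The characteristic polynomial is
  det(x·I − A) = x^4 - 4*x^3 + 6*x^2 - 4*x + 1 = (x - 1)^4

Eigenvalues and multiplicities (the geometric multiplicity of λ is n − rank(A − λI), which equals the number of Jordan blocks for λ):
  λ = 1: algebraic multiplicity = 4, geometric multiplicity = 2

Determining the block sizes for each eigenvalue:
  λ = 1: with am = 4 and gm = 2, the partition is not yet determined (e.g. several partitions of 4 into 2 parts exist). Let N = A − (1)·I. Computing rank(N^1) = 2, rank(N^2) = 1, rank(N^3) = 0; the number of blocks of size ≥ j is rank(N^{j−1}) − rank(N^j), giving [2, 1, 1]. So we have 1 block(s) of size 3, 1 block(s) of size 1 → block sizes [3, 1]

Assembling the blocks gives a Jordan form
J =
  [1, 1, 0, 0]
  [0, 1, 1, 0]
  [0, 0, 1, 0]
  [0, 0, 0, 1]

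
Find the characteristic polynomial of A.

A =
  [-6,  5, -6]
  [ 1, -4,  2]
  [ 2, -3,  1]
x^3 + 9*x^2 + 27*x + 27

Expanding det(x·I − A) (e.g. by cofactor expansion or by noting that A is similar to its Jordan form J, which has the same characteristic polynomial as A) gives
  χ_A(x) = x^3 + 9*x^2 + 27*x + 27
which factors as (x + 3)^3. The eigenvalues (with algebraic multiplicities) are λ = -3 with multiplicity 3.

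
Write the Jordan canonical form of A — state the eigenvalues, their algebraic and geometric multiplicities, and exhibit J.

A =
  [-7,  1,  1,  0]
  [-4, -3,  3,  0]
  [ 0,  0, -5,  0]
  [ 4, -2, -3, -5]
J_3(-5) ⊕ J_1(-5)

The characteristic polynomial is
  det(x·I − A) = x^4 + 20*x^3 + 150*x^2 + 500*x + 625 = (x + 5)^4

Eigenvalues and multiplicities (the geometric multiplicity of λ is n − rank(A − λI), which equals the number of Jordan blocks for λ):
  λ = -5: algebraic multiplicity = 4, geometric multiplicity = 2

Determining the block sizes for each eigenvalue:
  λ = -5: with am = 4 and gm = 2, the partition is not yet determined (e.g. several partitions of 4 into 2 parts exist). Let N = A − (-5)·I. Computing rank(N^1) = 2, rank(N^2) = 1, rank(N^3) = 0; the number of blocks of size ≥ j is rank(N^{j−1}) − rank(N^j), giving [2, 1, 1]. So we have 1 block(s) of size 3, 1 block(s) of size 1 → block sizes [3, 1]

Assembling the blocks gives a Jordan form
J =
  [-5,  1,  0,  0]
  [ 0, -5,  1,  0]
  [ 0,  0, -5,  0]
  [ 0,  0,  0, -5]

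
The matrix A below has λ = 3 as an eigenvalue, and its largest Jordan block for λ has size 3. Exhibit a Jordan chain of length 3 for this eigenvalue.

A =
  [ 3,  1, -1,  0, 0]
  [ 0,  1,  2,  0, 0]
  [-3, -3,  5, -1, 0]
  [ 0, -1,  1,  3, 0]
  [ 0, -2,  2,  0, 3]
A Jordan chain for λ = 3 of length 3:
v_1 = (3, -6, -6, -3, -6)ᵀ
v_2 = (0, 0, -3, 0, 0)ᵀ
v_3 = (1, 0, 0, 0, 0)ᵀ

Let N = A − (3)·I. We want v_3 with N^3 v_3 = 0 but N^2 v_3 ≠ 0; then v_{j-1} := N · v_j for j = 3, …, 2.

Pick v_3 = (1, 0, 0, 0, 0)ᵀ.
Then v_2 = N · v_3 = (0, 0, -3, 0, 0)ᵀ.
Then v_1 = N · v_2 = (3, -6, -6, -3, -6)ᵀ.

Sanity check: (A − (3)·I) v_1 = (0, 0, 0, 0, 0)ᵀ = 0. ✓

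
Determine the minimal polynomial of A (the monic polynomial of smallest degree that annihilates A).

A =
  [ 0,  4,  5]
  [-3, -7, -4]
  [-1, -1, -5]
x^3 + 12*x^2 + 48*x + 64

The characteristic polynomial is χ_A(x) = (x + 4)^3, so the eigenvalues are known. The minimal polynomial is
  m_A(x) = Π_λ (x − λ)^{k_λ}
where k_λ is the size of the *largest* Jordan block for λ (equivalently, the smallest k with (A − λI)^k v = 0 for every generalised eigenvector v of λ).

  λ = -4: largest Jordan block has size 3, contributing (x + 4)^3

So m_A(x) = (x + 4)^3 = x^3 + 12*x^2 + 48*x + 64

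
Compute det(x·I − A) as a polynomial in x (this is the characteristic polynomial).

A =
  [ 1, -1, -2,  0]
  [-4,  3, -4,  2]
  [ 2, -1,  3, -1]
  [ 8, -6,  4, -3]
x^4 - 4*x^3 + 6*x^2 - 4*x + 1

Expanding det(x·I − A) (e.g. by cofactor expansion or by noting that A is similar to its Jordan form J, which has the same characteristic polynomial as A) gives
  χ_A(x) = x^4 - 4*x^3 + 6*x^2 - 4*x + 1
which factors as (x - 1)^4. The eigenvalues (with algebraic multiplicities) are λ = 1 with multiplicity 4.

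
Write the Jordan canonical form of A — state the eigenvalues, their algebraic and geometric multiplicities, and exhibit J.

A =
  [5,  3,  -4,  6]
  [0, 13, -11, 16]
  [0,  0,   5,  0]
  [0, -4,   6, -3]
J_3(5) ⊕ J_1(5)

The characteristic polynomial is
  det(x·I − A) = x^4 - 20*x^3 + 150*x^2 - 500*x + 625 = (x - 5)^4

Eigenvalues and multiplicities (the geometric multiplicity of λ is n − rank(A − λI), which equals the number of Jordan blocks for λ):
  λ = 5: algebraic multiplicity = 4, geometric multiplicity = 2

Determining the block sizes for each eigenvalue:
  λ = 5: with am = 4 and gm = 2, the partition is not yet determined (e.g. several partitions of 4 into 2 parts exist). Let N = A − (5)·I. Computing rank(N^1) = 2, rank(N^2) = 1, rank(N^3) = 0; the number of blocks of size ≥ j is rank(N^{j−1}) − rank(N^j), giving [2, 1, 1]. So we have 1 block(s) of size 3, 1 block(s) of size 1 → block sizes [3, 1]

Assembling the blocks gives a Jordan form
J =
  [5, 1, 0, 0]
  [0, 5, 1, 0]
  [0, 0, 5, 0]
  [0, 0, 0, 5]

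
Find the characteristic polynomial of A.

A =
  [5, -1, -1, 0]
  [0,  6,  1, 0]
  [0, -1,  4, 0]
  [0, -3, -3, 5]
x^4 - 20*x^3 + 150*x^2 - 500*x + 625

Expanding det(x·I − A) (e.g. by cofactor expansion or by noting that A is similar to its Jordan form J, which has the same characteristic polynomial as A) gives
  χ_A(x) = x^4 - 20*x^3 + 150*x^2 - 500*x + 625
which factors as (x - 5)^4. The eigenvalues (with algebraic multiplicities) are λ = 5 with multiplicity 4.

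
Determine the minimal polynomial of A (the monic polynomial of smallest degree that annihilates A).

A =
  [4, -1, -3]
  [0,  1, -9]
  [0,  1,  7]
x^2 - 8*x + 16

The characteristic polynomial is χ_A(x) = (x - 4)^3, so the eigenvalues are known. The minimal polynomial is
  m_A(x) = Π_λ (x − λ)^{k_λ}
where k_λ is the size of the *largest* Jordan block for λ (equivalently, the smallest k with (A − λI)^k v = 0 for every generalised eigenvector v of λ).

  λ = 4: largest Jordan block has size 2, contributing (x − 4)^2

So m_A(x) = (x - 4)^2 = x^2 - 8*x + 16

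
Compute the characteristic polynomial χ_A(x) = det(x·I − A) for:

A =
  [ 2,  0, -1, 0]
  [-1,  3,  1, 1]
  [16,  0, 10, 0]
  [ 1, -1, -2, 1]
x^4 - 16*x^3 + 88*x^2 - 192*x + 144

Expanding det(x·I − A) (e.g. by cofactor expansion or by noting that A is similar to its Jordan form J, which has the same characteristic polynomial as A) gives
  χ_A(x) = x^4 - 16*x^3 + 88*x^2 - 192*x + 144
which factors as (x - 6)^2*(x - 2)^2. The eigenvalues (with algebraic multiplicities) are λ = 2 with multiplicity 2, λ = 6 with multiplicity 2.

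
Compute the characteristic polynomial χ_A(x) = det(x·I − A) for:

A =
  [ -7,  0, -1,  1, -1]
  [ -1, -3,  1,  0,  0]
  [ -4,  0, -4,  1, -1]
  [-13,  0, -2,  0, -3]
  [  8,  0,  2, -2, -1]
x^5 + 15*x^4 + 90*x^3 + 270*x^2 + 405*x + 243

Expanding det(x·I − A) (e.g. by cofactor expansion or by noting that A is similar to its Jordan form J, which has the same characteristic polynomial as A) gives
  χ_A(x) = x^5 + 15*x^4 + 90*x^3 + 270*x^2 + 405*x + 243
which factors as (x + 3)^5. The eigenvalues (with algebraic multiplicities) are λ = -3 with multiplicity 5.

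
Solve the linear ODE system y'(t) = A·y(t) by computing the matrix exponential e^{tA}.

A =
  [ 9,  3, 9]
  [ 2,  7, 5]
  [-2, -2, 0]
e^{tA} =
  [4*exp(6*t) - 3*exp(5*t), 3*t*exp(5*t), 3*t*exp(5*t) + 6*exp(6*t) - 6*exp(5*t)]
  [2*exp(6*t) - 2*exp(5*t), 2*t*exp(5*t) + exp(5*t), 2*t*exp(5*t) + 3*exp(6*t) - 3*exp(5*t)]
  [-2*exp(6*t) + 2*exp(5*t), -2*t*exp(5*t), -2*t*exp(5*t) - 3*exp(6*t) + 4*exp(5*t)]

Strategy: write A = P · J · P⁻¹ where J is a Jordan canonical form, so e^{tA} = P · e^{tJ} · P⁻¹, and e^{tJ} can be computed block-by-block.

A has Jordan form
J =
  [5, 1, 0]
  [0, 5, 0]
  [0, 0, 6]
(up to reordering of blocks).

Per-block formulas:
  For a 1×1 block at λ = 6: exp(t · [6]) = [e^(6t)].
  For a 2×2 Jordan block J_2(5): exp(t · J_2(5)) = e^(5t)·(I + t·N), where N is the 2×2 nilpotent shift.

After assembling e^{tJ} and conjugating by P, we get:

e^{tA} =
  [4*exp(6*t) - 3*exp(5*t), 3*t*exp(5*t), 3*t*exp(5*t) + 6*exp(6*t) - 6*exp(5*t)]
  [2*exp(6*t) - 2*exp(5*t), 2*t*exp(5*t) + exp(5*t), 2*t*exp(5*t) + 3*exp(6*t) - 3*exp(5*t)]
  [-2*exp(6*t) + 2*exp(5*t), -2*t*exp(5*t), -2*t*exp(5*t) - 3*exp(6*t) + 4*exp(5*t)]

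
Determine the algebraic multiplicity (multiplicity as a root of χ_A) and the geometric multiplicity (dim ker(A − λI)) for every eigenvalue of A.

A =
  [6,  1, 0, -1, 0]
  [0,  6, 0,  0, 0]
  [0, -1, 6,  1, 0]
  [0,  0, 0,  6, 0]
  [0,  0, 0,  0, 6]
λ = 6: alg = 5, geom = 4

Step 1 — factor the characteristic polynomial to read off the algebraic multiplicities:
  χ_A(x) = (x - 6)^5

Step 2 — compute geometric multiplicities via the rank-nullity identity g(λ) = n − rank(A − λI):
  rank(A − (6)·I) = 1, so dim ker(A − (6)·I) = n − 1 = 4

Summary:
  λ = 6: algebraic multiplicity = 5, geometric multiplicity = 4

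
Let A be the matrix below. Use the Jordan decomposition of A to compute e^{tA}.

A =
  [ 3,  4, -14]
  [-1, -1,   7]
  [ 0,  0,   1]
e^{tA} =
  [2*t*exp(t) + exp(t), 4*t*exp(t), -14*t*exp(t)]
  [-t*exp(t), -2*t*exp(t) + exp(t), 7*t*exp(t)]
  [0, 0, exp(t)]

Strategy: write A = P · J · P⁻¹ where J is a Jordan canonical form, so e^{tA} = P · e^{tJ} · P⁻¹, and e^{tJ} can be computed block-by-block.

A has Jordan form
J =
  [1, 1, 0]
  [0, 1, 0]
  [0, 0, 1]
(up to reordering of blocks).

Per-block formulas:
  For a 1×1 block at λ = 1: exp(t · [1]) = [e^(1t)].
  For a 2×2 Jordan block J_2(1): exp(t · J_2(1)) = e^(1t)·(I + t·N), where N is the 2×2 nilpotent shift.

After assembling e^{tJ} and conjugating by P, we get:

e^{tA} =
  [2*t*exp(t) + exp(t), 4*t*exp(t), -14*t*exp(t)]
  [-t*exp(t), -2*t*exp(t) + exp(t), 7*t*exp(t)]
  [0, 0, exp(t)]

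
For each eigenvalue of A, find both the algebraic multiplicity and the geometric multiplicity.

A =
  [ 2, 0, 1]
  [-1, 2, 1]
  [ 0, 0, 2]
λ = 2: alg = 3, geom = 1

Step 1 — factor the characteristic polynomial to read off the algebraic multiplicities:
  χ_A(x) = (x - 2)^3

Step 2 — compute geometric multiplicities via the rank-nullity identity g(λ) = n − rank(A − λI):
  rank(A − (2)·I) = 2, so dim ker(A − (2)·I) = n − 2 = 1

Summary:
  λ = 2: algebraic multiplicity = 3, geometric multiplicity = 1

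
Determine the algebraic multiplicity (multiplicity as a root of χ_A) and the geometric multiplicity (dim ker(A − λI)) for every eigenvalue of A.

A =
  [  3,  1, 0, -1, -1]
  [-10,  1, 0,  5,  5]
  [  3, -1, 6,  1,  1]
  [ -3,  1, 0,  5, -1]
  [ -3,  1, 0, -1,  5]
λ = 1: alg = 2, geom = 1; λ = 6: alg = 3, geom = 3

Step 1 — factor the characteristic polynomial to read off the algebraic multiplicities:
  χ_A(x) = (x - 6)^3*(x - 1)^2

Step 2 — compute geometric multiplicities via the rank-nullity identity g(λ) = n − rank(A − λI):
  rank(A − (1)·I) = 4, so dim ker(A − (1)·I) = n − 4 = 1
  rank(A − (6)·I) = 2, so dim ker(A − (6)·I) = n − 2 = 3

Summary:
  λ = 1: algebraic multiplicity = 2, geometric multiplicity = 1
  λ = 6: algebraic multiplicity = 3, geometric multiplicity = 3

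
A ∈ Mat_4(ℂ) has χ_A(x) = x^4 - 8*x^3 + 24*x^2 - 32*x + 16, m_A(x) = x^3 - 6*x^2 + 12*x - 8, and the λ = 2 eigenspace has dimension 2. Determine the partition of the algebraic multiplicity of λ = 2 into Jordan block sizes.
Block sizes for λ = 2: [3, 1]

Step 1 — from the characteristic polynomial, algebraic multiplicity of λ = 2 is 4. From dim ker(A − (2)·I) = 2, there are exactly 2 Jordan blocks for λ = 2.
Step 2 — from the minimal polynomial, the factor (x − 2)^3 tells us the largest block for λ = 2 has size 3.
Step 3 — with total size 4, 2 blocks, and largest block 3, the block sizes (in nonincreasing order) are [3, 1].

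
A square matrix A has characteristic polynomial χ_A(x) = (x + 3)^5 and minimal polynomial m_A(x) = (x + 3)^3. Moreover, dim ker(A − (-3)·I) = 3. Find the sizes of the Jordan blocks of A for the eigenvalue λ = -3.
Block sizes for λ = -3: [3, 1, 1]

Step 1 — from the characteristic polynomial, algebraic multiplicity of λ = -3 is 5. From dim ker(A − (-3)·I) = 3, there are exactly 3 Jordan blocks for λ = -3.
Step 2 — from the minimal polynomial, the factor (x + 3)^3 tells us the largest block for λ = -3 has size 3.
Step 3 — with total size 5, 3 blocks, and largest block 3, the block sizes (in nonincreasing order) are [3, 1, 1].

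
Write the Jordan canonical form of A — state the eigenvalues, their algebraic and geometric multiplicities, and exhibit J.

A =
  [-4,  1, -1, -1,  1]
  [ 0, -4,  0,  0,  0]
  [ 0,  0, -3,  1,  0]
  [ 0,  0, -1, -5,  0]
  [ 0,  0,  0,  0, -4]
J_2(-4) ⊕ J_2(-4) ⊕ J_1(-4)

The characteristic polynomial is
  det(x·I − A) = x^5 + 20*x^4 + 160*x^3 + 640*x^2 + 1280*x + 1024 = (x + 4)^5

Eigenvalues and multiplicities (the geometric multiplicity of λ is n − rank(A − λI), which equals the number of Jordan blocks for λ):
  λ = -4: algebraic multiplicity = 5, geometric multiplicity = 3

Determining the block sizes for each eigenvalue:
  λ = -4: with am = 5 and gm = 3, the partition is not yet determined (e.g. several partitions of 5 into 3 parts exist). Let N = A − (-4)·I. Computing rank(N^1) = 2, rank(N^2) = 0; the number of blocks of size ≥ j is rank(N^{j−1}) − rank(N^j), giving [3, 2]. So we have 2 block(s) of size 2, 1 block(s) of size 1 → block sizes [2, 2, 1]

Assembling the blocks gives a Jordan form
J =
  [-4,  1,  0,  0,  0]
  [ 0, -4,  0,  0,  0]
  [ 0,  0, -4,  1,  0]
  [ 0,  0,  0, -4,  0]
  [ 0,  0,  0,  0, -4]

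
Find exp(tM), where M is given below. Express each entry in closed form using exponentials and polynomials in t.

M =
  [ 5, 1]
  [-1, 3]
e^{tM} =
  [t*exp(4*t) + exp(4*t), t*exp(4*t)]
  [-t*exp(4*t), -t*exp(4*t) + exp(4*t)]

Strategy: write M = P · J · P⁻¹ where J is a Jordan canonical form, so e^{tM} = P · e^{tJ} · P⁻¹, and e^{tJ} can be computed block-by-block.

M has Jordan form
J =
  [4, 1]
  [0, 4]
(up to reordering of blocks).

Per-block formulas:
  For a 2×2 Jordan block J_2(4): exp(t · J_2(4)) = e^(4t)·(I + t·N), where N is the 2×2 nilpotent shift.

After assembling e^{tJ} and conjugating by P, we get:

e^{tM} =
  [t*exp(4*t) + exp(4*t), t*exp(4*t)]
  [-t*exp(4*t), -t*exp(4*t) + exp(4*t)]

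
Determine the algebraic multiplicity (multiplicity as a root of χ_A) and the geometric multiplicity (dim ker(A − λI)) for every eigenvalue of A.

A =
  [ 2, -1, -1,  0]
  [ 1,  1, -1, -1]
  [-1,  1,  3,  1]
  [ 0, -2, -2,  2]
λ = 2: alg = 4, geom = 2

Step 1 — factor the characteristic polynomial to read off the algebraic multiplicities:
  χ_A(x) = (x - 2)^4

Step 2 — compute geometric multiplicities via the rank-nullity identity g(λ) = n − rank(A − λI):
  rank(A − (2)·I) = 2, so dim ker(A − (2)·I) = n − 2 = 2

Summary:
  λ = 2: algebraic multiplicity = 4, geometric multiplicity = 2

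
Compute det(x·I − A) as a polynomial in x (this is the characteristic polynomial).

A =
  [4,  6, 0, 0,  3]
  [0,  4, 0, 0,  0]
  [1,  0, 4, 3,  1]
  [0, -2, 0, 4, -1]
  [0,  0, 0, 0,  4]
x^5 - 20*x^4 + 160*x^3 - 640*x^2 + 1280*x - 1024

Expanding det(x·I − A) (e.g. by cofactor expansion or by noting that A is similar to its Jordan form J, which has the same characteristic polynomial as A) gives
  χ_A(x) = x^5 - 20*x^4 + 160*x^3 - 640*x^2 + 1280*x - 1024
which factors as (x - 4)^5. The eigenvalues (with algebraic multiplicities) are λ = 4 with multiplicity 5.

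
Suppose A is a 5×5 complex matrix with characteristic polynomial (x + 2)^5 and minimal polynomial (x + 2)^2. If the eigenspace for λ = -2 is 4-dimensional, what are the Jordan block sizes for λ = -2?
Block sizes for λ = -2: [2, 1, 1, 1]

Step 1 — from the characteristic polynomial, algebraic multiplicity of λ = -2 is 5. From dim ker(A − (-2)·I) = 4, there are exactly 4 Jordan blocks for λ = -2.
Step 2 — from the minimal polynomial, the factor (x + 2)^2 tells us the largest block for λ = -2 has size 2.
Step 3 — with total size 5, 4 blocks, and largest block 2, the block sizes (in nonincreasing order) are [2, 1, 1, 1].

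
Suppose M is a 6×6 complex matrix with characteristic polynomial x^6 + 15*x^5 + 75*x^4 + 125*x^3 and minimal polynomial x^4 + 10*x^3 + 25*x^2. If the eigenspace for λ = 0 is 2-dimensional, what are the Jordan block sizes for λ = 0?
Block sizes for λ = 0: [2, 1]

Step 1 — from the characteristic polynomial, algebraic multiplicity of λ = 0 is 3. From dim ker(M − (0)·I) = 2, there are exactly 2 Jordan blocks for λ = 0.
Step 2 — from the minimal polynomial, the factor (x − 0)^2 tells us the largest block for λ = 0 has size 2.
Step 3 — with total size 3, 2 blocks, and largest block 2, the block sizes (in nonincreasing order) are [2, 1].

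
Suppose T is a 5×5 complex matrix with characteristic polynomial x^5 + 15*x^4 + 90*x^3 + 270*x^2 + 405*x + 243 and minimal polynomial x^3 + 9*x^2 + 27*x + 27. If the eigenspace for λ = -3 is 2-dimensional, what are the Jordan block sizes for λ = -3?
Block sizes for λ = -3: [3, 2]

Step 1 — from the characteristic polynomial, algebraic multiplicity of λ = -3 is 5. From dim ker(T − (-3)·I) = 2, there are exactly 2 Jordan blocks for λ = -3.
Step 2 — from the minimal polynomial, the factor (x + 3)^3 tells us the largest block for λ = -3 has size 3.
Step 3 — with total size 5, 2 blocks, and largest block 3, the block sizes (in nonincreasing order) are [3, 2].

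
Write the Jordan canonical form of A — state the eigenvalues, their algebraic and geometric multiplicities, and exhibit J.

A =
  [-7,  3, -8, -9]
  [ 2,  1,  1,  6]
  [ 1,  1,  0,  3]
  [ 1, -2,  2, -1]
J_1(-4) ⊕ J_3(-1)

The characteristic polynomial is
  det(x·I − A) = x^4 + 7*x^3 + 15*x^2 + 13*x + 4 = (x + 1)^3*(x + 4)

Eigenvalues and multiplicities (the geometric multiplicity of λ is n − rank(A − λI), which equals the number of Jordan blocks for λ):
  λ = -4: algebraic multiplicity = 1, geometric multiplicity = 1
  λ = -1: algebraic multiplicity = 3, geometric multiplicity = 1

Determining the block sizes for each eigenvalue:
  λ = -4: one block (gm = 1), so the single block has size am = 1 → block sizes [1]
  λ = -1: one block (gm = 1), so the single block has size am = 3 → block sizes [3]

Assembling the blocks gives a Jordan form
J =
  [-4,  0,  0,  0]
  [ 0, -1,  1,  0]
  [ 0,  0, -1,  1]
  [ 0,  0,  0, -1]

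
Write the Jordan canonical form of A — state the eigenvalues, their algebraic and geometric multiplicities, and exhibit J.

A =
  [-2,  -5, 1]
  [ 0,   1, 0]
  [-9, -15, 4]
J_2(1) ⊕ J_1(1)

The characteristic polynomial is
  det(x·I − A) = x^3 - 3*x^2 + 3*x - 1 = (x - 1)^3

Eigenvalues and multiplicities (the geometric multiplicity of λ is n − rank(A − λI), which equals the number of Jordan blocks for λ):
  λ = 1: algebraic multiplicity = 3, geometric multiplicity = 2

Determining the block sizes for each eigenvalue:
  λ = 1: 2 blocks summing to 3 forces exactly one block of size 2 and the rest size 1 → block sizes [2, 1]

Assembling the blocks gives a Jordan form
J =
  [1, 1, 0]
  [0, 1, 0]
  [0, 0, 1]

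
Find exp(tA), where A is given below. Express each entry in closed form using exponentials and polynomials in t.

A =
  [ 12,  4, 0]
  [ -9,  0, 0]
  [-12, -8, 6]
e^{tA} =
  [6*t*exp(6*t) + exp(6*t), 4*t*exp(6*t), 0]
  [-9*t*exp(6*t), -6*t*exp(6*t) + exp(6*t), 0]
  [-12*t*exp(6*t), -8*t*exp(6*t), exp(6*t)]

Strategy: write A = P · J · P⁻¹ where J is a Jordan canonical form, so e^{tA} = P · e^{tJ} · P⁻¹, and e^{tJ} can be computed block-by-block.

A has Jordan form
J =
  [6, 1, 0]
  [0, 6, 0]
  [0, 0, 6]
(up to reordering of blocks).

Per-block formulas:
  For a 2×2 Jordan block J_2(6): exp(t · J_2(6)) = e^(6t)·(I + t·N), where N is the 2×2 nilpotent shift.
  For a 1×1 block at λ = 6: exp(t · [6]) = [e^(6t)].

After assembling e^{tJ} and conjugating by P, we get:

e^{tA} =
  [6*t*exp(6*t) + exp(6*t), 4*t*exp(6*t), 0]
  [-9*t*exp(6*t), -6*t*exp(6*t) + exp(6*t), 0]
  [-12*t*exp(6*t), -8*t*exp(6*t), exp(6*t)]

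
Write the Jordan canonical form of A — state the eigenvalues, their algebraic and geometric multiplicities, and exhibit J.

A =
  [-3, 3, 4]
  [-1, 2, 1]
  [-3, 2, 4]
J_3(1)

The characteristic polynomial is
  det(x·I − A) = x^3 - 3*x^2 + 3*x - 1 = (x - 1)^3

Eigenvalues and multiplicities (the geometric multiplicity of λ is n − rank(A − λI), which equals the number of Jordan blocks for λ):
  λ = 1: algebraic multiplicity = 3, geometric multiplicity = 1

Determining the block sizes for each eigenvalue:
  λ = 1: one block (gm = 1), so the single block has size am = 3 → block sizes [3]

Assembling the blocks gives a Jordan form
J =
  [1, 1, 0]
  [0, 1, 1]
  [0, 0, 1]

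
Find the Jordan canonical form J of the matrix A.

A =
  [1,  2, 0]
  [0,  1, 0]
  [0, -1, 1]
J_2(1) ⊕ J_1(1)

The characteristic polynomial is
  det(x·I − A) = x^3 - 3*x^2 + 3*x - 1 = (x - 1)^3

Eigenvalues and multiplicities (the geometric multiplicity of λ is n − rank(A − λI), which equals the number of Jordan blocks for λ):
  λ = 1: algebraic multiplicity = 3, geometric multiplicity = 2

Determining the block sizes for each eigenvalue:
  λ = 1: 2 blocks summing to 3 forces exactly one block of size 2 and the rest size 1 → block sizes [2, 1]

Assembling the blocks gives a Jordan form
J =
  [1, 1, 0]
  [0, 1, 0]
  [0, 0, 1]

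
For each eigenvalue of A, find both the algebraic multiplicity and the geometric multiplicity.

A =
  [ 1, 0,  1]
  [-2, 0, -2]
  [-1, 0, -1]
λ = 0: alg = 3, geom = 2

Step 1 — factor the characteristic polynomial to read off the algebraic multiplicities:
  χ_A(x) = x^3

Step 2 — compute geometric multiplicities via the rank-nullity identity g(λ) = n − rank(A − λI):
  rank(A − (0)·I) = 1, so dim ker(A − (0)·I) = n − 1 = 2

Summary:
  λ = 0: algebraic multiplicity = 3, geometric multiplicity = 2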